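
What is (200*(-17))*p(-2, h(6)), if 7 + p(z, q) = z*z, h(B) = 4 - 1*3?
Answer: 10200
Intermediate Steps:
h(B) = 1 (h(B) = 4 - 3 = 1)
p(z, q) = -7 + z² (p(z, q) = -7 + z*z = -7 + z²)
(200*(-17))*p(-2, h(6)) = (200*(-17))*(-7 + (-2)²) = -3400*(-7 + 4) = -3400*(-3) = 10200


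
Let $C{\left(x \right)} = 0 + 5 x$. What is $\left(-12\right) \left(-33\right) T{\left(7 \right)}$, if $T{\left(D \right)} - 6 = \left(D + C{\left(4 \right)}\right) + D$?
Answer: $15840$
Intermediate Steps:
$C{\left(x \right)} = 5 x$
$T{\left(D \right)} = 26 + 2 D$ ($T{\left(D \right)} = 6 + \left(\left(D + 5 \cdot 4\right) + D\right) = 6 + \left(\left(D + 20\right) + D\right) = 6 + \left(\left(20 + D\right) + D\right) = 6 + \left(20 + 2 D\right) = 26 + 2 D$)
$\left(-12\right) \left(-33\right) T{\left(7 \right)} = \left(-12\right) \left(-33\right) \left(26 + 2 \cdot 7\right) = 396 \left(26 + 14\right) = 396 \cdot 40 = 15840$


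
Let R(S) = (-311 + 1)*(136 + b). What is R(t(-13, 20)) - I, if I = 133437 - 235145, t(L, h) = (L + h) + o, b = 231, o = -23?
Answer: -12062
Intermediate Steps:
t(L, h) = -23 + L + h (t(L, h) = (L + h) - 23 = -23 + L + h)
I = -101708
R(S) = -113770 (R(S) = (-311 + 1)*(136 + 231) = -310*367 = -113770)
R(t(-13, 20)) - I = -113770 - 1*(-101708) = -113770 + 101708 = -12062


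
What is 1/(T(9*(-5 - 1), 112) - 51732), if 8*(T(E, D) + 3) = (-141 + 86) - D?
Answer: -8/414047 ≈ -1.9321e-5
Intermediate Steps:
T(E, D) = -79/8 - D/8 (T(E, D) = -3 + ((-141 + 86) - D)/8 = -3 + (-55 - D)/8 = -3 + (-55/8 - D/8) = -79/8 - D/8)
1/(T(9*(-5 - 1), 112) - 51732) = 1/((-79/8 - 1/8*112) - 51732) = 1/((-79/8 - 14) - 51732) = 1/(-191/8 - 51732) = 1/(-414047/8) = -8/414047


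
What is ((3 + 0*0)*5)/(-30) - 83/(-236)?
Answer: -35/236 ≈ -0.14831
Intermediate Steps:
((3 + 0*0)*5)/(-30) - 83/(-236) = ((3 + 0)*5)*(-1/30) - 83*(-1/236) = (3*5)*(-1/30) + 83/236 = 15*(-1/30) + 83/236 = -½ + 83/236 = -35/236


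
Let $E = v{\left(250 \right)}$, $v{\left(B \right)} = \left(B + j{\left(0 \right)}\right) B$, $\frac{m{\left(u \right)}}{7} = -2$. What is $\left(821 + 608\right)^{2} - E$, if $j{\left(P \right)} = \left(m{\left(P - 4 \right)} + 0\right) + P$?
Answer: $1983041$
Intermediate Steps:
$m{\left(u \right)} = -14$ ($m{\left(u \right)} = 7 \left(-2\right) = -14$)
$j{\left(P \right)} = -14 + P$ ($j{\left(P \right)} = \left(-14 + 0\right) + P = -14 + P$)
$v{\left(B \right)} = B \left(-14 + B\right)$ ($v{\left(B \right)} = \left(B + \left(-14 + 0\right)\right) B = \left(B - 14\right) B = \left(-14 + B\right) B = B \left(-14 + B\right)$)
$E = 59000$ ($E = 250 \left(-14 + 250\right) = 250 \cdot 236 = 59000$)
$\left(821 + 608\right)^{2} - E = \left(821 + 608\right)^{2} - 59000 = 1429^{2} - 59000 = 2042041 - 59000 = 1983041$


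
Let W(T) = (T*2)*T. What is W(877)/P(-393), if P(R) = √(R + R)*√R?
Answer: -769129*√2/393 ≈ -2767.7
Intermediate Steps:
W(T) = 2*T² (W(T) = (2*T)*T = 2*T²)
P(R) = R*√2 (P(R) = √(2*R)*√R = (√2*√R)*√R = R*√2)
W(877)/P(-393) = (2*877²)/((-393*√2)) = (2*769129)*(-√2/786) = 1538258*(-√2/786) = -769129*√2/393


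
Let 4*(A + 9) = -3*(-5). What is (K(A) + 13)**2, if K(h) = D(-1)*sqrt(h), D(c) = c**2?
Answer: (26 + I*sqrt(21))**2/4 ≈ 163.75 + 59.573*I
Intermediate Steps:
A = -21/4 (A = -9 + (-3*(-5))/4 = -9 + (1/4)*15 = -9 + 15/4 = -21/4 ≈ -5.2500)
K(h) = sqrt(h) (K(h) = (-1)**2*sqrt(h) = 1*sqrt(h) = sqrt(h))
(K(A) + 13)**2 = (sqrt(-21/4) + 13)**2 = (I*sqrt(21)/2 + 13)**2 = (13 + I*sqrt(21)/2)**2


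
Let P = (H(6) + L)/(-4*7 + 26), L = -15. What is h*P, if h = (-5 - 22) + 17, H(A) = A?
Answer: -45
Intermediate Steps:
h = -10 (h = -27 + 17 = -10)
P = 9/2 (P = (6 - 15)/(-4*7 + 26) = -9/(-28 + 26) = -9/(-2) = -9*(-1/2) = 9/2 ≈ 4.5000)
h*P = -10*9/2 = -45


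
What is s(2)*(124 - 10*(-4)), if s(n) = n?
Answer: 328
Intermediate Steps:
s(2)*(124 - 10*(-4)) = 2*(124 - 10*(-4)) = 2*(124 + 40) = 2*164 = 328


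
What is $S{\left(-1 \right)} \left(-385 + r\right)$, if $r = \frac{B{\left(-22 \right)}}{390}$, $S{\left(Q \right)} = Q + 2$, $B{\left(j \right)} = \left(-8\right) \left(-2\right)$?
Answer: $- \frac{75067}{195} \approx -384.96$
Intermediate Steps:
$B{\left(j \right)} = 16$
$S{\left(Q \right)} = 2 + Q$
$r = \frac{8}{195}$ ($r = \frac{16}{390} = 16 \cdot \frac{1}{390} = \frac{8}{195} \approx 0.041026$)
$S{\left(-1 \right)} \left(-385 + r\right) = \left(2 - 1\right) \left(-385 + \frac{8}{195}\right) = 1 \left(- \frac{75067}{195}\right) = - \frac{75067}{195}$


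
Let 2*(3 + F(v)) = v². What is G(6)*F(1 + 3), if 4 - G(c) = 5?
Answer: -5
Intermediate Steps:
G(c) = -1 (G(c) = 4 - 1*5 = 4 - 5 = -1)
F(v) = -3 + v²/2
G(6)*F(1 + 3) = -(-3 + (1 + 3)²/2) = -(-3 + (½)*4²) = -(-3 + (½)*16) = -(-3 + 8) = -1*5 = -5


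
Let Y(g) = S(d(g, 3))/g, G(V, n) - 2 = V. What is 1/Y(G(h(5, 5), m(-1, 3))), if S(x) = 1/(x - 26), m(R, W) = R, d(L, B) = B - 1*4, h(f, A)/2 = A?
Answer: -324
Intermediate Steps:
h(f, A) = 2*A
d(L, B) = -4 + B (d(L, B) = B - 4 = -4 + B)
G(V, n) = 2 + V
S(x) = 1/(-26 + x)
Y(g) = -1/(27*g) (Y(g) = 1/((-26 + (-4 + 3))*g) = 1/((-26 - 1)*g) = 1/((-27)*g) = -1/(27*g))
1/Y(G(h(5, 5), m(-1, 3))) = 1/(-1/(27*(2 + 2*5))) = 1/(-1/(27*(2 + 10))) = 1/(-1/27/12) = 1/(-1/27*1/12) = 1/(-1/324) = -324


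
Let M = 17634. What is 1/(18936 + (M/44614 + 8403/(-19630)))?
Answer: 437886410/8291802691749 ≈ 5.2810e-5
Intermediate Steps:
1/(18936 + (M/44614 + 8403/(-19630))) = 1/(18936 + (17634/44614 + 8403/(-19630))) = 1/(18936 + (17634*(1/44614) + 8403*(-1/19630))) = 1/(18936 + (8817/22307 - 8403/19630)) = 1/(18936 - 14368011/437886410) = 1/(8291802691749/437886410) = 437886410/8291802691749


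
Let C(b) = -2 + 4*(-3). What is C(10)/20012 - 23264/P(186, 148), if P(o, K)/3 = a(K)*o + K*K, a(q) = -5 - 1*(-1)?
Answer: -29152993/79397610 ≈ -0.36718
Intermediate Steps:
a(q) = -4 (a(q) = -5 + 1 = -4)
P(o, K) = -12*o + 3*K² (P(o, K) = 3*(-4*o + K*K) = 3*(-4*o + K²) = 3*(K² - 4*o) = -12*o + 3*K²)
C(b) = -14 (C(b) = -2 - 12 = -14)
C(10)/20012 - 23264/P(186, 148) = -14/20012 - 23264/(-12*186 + 3*148²) = -14*1/20012 - 23264/(-2232 + 3*21904) = -7/10006 - 23264/(-2232 + 65712) = -7/10006 - 23264/63480 = -7/10006 - 23264*1/63480 = -7/10006 - 2908/7935 = -29152993/79397610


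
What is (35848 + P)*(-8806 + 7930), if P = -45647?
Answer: 8583924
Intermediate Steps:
(35848 + P)*(-8806 + 7930) = (35848 - 45647)*(-8806 + 7930) = -9799*(-876) = 8583924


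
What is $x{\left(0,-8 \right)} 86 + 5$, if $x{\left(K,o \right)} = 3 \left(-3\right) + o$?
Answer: $-1457$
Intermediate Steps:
$x{\left(K,o \right)} = -9 + o$
$x{\left(0,-8 \right)} 86 + 5 = \left(-9 - 8\right) 86 + 5 = \left(-17\right) 86 + 5 = -1462 + 5 = -1457$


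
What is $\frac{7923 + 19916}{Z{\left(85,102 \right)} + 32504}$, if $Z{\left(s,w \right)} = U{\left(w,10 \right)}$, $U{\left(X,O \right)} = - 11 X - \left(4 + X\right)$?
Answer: $\frac{3977}{4468} \approx 0.89011$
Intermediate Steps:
$U{\left(X,O \right)} = -4 - 12 X$
$Z{\left(s,w \right)} = -4 - 12 w$
$\frac{7923 + 19916}{Z{\left(85,102 \right)} + 32504} = \frac{7923 + 19916}{\left(-4 - 1224\right) + 32504} = \frac{27839}{\left(-4 - 1224\right) + 32504} = \frac{27839}{-1228 + 32504} = \frac{27839}{31276} = 27839 \cdot \frac{1}{31276} = \frac{3977}{4468}$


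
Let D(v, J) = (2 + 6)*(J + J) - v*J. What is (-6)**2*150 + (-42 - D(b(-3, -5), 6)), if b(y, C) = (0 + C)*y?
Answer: 5352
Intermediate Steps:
b(y, C) = C*y
D(v, J) = 16*J - J*v (D(v, J) = 8*(2*J) - J*v = 16*J - J*v)
(-6)**2*150 + (-42 - D(b(-3, -5), 6)) = (-6)**2*150 + (-42 - 6*(16 - (-5)*(-3))) = 36*150 + (-42 - 6*(16 - 1*15)) = 5400 + (-42 - 6*(16 - 15)) = 5400 + (-42 - 6) = 5400 - 48 = 5352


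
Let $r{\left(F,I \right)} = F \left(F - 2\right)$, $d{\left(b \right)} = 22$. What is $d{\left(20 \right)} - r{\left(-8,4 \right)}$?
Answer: $-58$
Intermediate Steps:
$r{\left(F,I \right)} = F \left(-2 + F\right)$
$d{\left(20 \right)} - r{\left(-8,4 \right)} = 22 - - 8 \left(-2 - 8\right) = 22 - \left(-8\right) \left(-10\right) = 22 - 80 = -58$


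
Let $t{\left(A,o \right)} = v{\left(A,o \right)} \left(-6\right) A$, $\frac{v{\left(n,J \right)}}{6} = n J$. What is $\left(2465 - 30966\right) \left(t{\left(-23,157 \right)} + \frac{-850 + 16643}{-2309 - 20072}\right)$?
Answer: $\frac{1907205599265241}{22381} \approx 8.5215 \cdot 10^{10}$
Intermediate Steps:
$v{\left(n,J \right)} = 6 J n$ ($v{\left(n,J \right)} = 6 n J = 6 J n$)
$t{\left(A,o \right)} = - 36 o A^{2}$ ($t{\left(A,o \right)} = 6 o A \left(-6\right) A = 6 A o \left(-6\right) A = - 36 A o A = - 36 o A^{2}$)
$\left(2465 - 30966\right) \left(t{\left(-23,157 \right)} + \frac{-850 + 16643}{-2309 - 20072}\right) = \left(2465 - 30966\right) \left(\left(-36\right) 157 \left(-23\right)^{2} + \frac{-850 + 16643}{-2309 - 20072}\right) = - 28501 \left(\left(-36\right) 157 \cdot 529 + \frac{15793}{-22381}\right) = - 28501 \left(-2989908 + 15793 \left(- \frac{1}{22381}\right)\right) = - 28501 \left(-2989908 - \frac{15793}{22381}\right) = \left(-28501\right) \left(- \frac{66917146741}{22381}\right) = \frac{1907205599265241}{22381}$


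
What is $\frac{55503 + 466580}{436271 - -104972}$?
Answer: $\frac{522083}{541243} \approx 0.9646$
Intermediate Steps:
$\frac{55503 + 466580}{436271 - -104972} = \frac{522083}{436271 + 104972} = \frac{522083}{541243}$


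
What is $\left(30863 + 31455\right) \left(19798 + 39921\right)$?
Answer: $3721568642$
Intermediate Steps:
$\left(30863 + 31455\right) \left(19798 + 39921\right) = 62318 \cdot 59719 = 3721568642$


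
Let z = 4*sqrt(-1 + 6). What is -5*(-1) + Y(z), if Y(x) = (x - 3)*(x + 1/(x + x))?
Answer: 171/2 - 483*sqrt(5)/40 ≈ 58.499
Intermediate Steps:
z = 4*sqrt(5) ≈ 8.9443
Y(x) = (-3 + x)*(x + 1/(2*x))
-5*(-1) + Y(z) = -5*(-1) + (1/2 + (4*sqrt(5))**2 - 12*sqrt(5) - 3*sqrt(5)/20/2) = 5 + (1/2 + 80 - 12*sqrt(5) - 3*sqrt(5)/40) = 5 + (161/2 - 483*sqrt(5)/40) = 171/2 - 483*sqrt(5)/40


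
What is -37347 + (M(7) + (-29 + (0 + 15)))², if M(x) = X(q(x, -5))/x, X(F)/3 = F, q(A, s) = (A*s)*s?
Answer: -33626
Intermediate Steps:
q(A, s) = A*s²
X(F) = 3*F
M(x) = 75 (M(x) = (3*(x*(-5)²))/x = (3*(x*25))/x = (3*(25*x))/x = (75*x)/x = 75)
-37347 + (M(7) + (-29 + (0 + 15)))² = -37347 + (75 + (-29 + (0 + 15)))² = -37347 + (75 + (-29 + 15))² = -37347 + (75 - 14)² = -37347 + 61² = -37347 + 3721 = -33626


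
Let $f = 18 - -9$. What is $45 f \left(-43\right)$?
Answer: $-52245$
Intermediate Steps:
$f = 27$ ($f = 18 + 9 = 27$)
$45 f \left(-43\right) = 45 \cdot 27 \left(-43\right) = 1215 \left(-43\right) = -52245$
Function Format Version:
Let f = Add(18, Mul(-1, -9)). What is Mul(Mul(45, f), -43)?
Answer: -52245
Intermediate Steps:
f = 27 (f = Add(18, 9) = 27)
Mul(Mul(45, f), -43) = Mul(Mul(45, 27), -43) = Mul(1215, -43) = -52245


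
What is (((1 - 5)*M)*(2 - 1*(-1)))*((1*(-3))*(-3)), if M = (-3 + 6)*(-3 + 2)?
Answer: 324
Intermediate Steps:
M = -3 (M = 3*(-1) = -3)
(((1 - 5)*M)*(2 - 1*(-1)))*((1*(-3))*(-3)) = (((1 - 5)*(-3))*(2 - 1*(-1)))*((1*(-3))*(-3)) = ((-4*(-3))*(2 + 1))*(-3*(-3)) = (12*3)*9 = 36*9 = 324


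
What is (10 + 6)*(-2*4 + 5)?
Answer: -48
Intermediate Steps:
(10 + 6)*(-2*4 + 5) = 16*(-8 + 5) = 16*(-3) = -48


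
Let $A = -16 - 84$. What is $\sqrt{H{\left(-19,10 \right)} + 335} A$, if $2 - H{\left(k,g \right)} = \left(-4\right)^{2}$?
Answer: $- 100 \sqrt{321} \approx -1791.6$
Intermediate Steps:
$H{\left(k,g \right)} = -14$ ($H{\left(k,g \right)} = 2 - \left(-4\right)^{2} = 2 - 16 = -14$)
$A = -100$ ($A = -16 - 84 = -100$)
$\sqrt{H{\left(-19,10 \right)} + 335} A = \sqrt{-14 + 335} \left(-100\right) = \sqrt{321} \left(-100\right) = - 100 \sqrt{321}$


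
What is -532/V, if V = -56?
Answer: 19/2 ≈ 9.5000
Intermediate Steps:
-532/V = -532/(-56) = -1/56*(-532) = 19/2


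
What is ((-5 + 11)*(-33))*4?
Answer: -792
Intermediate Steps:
((-5 + 11)*(-33))*4 = (6*(-33))*4 = -198*4 = -792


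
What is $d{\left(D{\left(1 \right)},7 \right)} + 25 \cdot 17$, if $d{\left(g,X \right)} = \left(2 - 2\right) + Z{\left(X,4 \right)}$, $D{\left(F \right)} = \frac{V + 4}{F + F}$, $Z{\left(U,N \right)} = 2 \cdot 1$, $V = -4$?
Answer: $427$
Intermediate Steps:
$Z{\left(U,N \right)} = 2$
$D{\left(F \right)} = 0$ ($D{\left(F \right)} = \frac{-4 + 4}{F + F} = \frac{0}{2 F} = 0 \frac{1}{2 F} = 0$)
$d{\left(g,X \right)} = 2$ ($d{\left(g,X \right)} = \left(2 - 2\right) + 2 = 0 + 2 = 2$)
$d{\left(D{\left(1 \right)},7 \right)} + 25 \cdot 17 = 2 + 25 \cdot 17 = 2 + 425 = 427$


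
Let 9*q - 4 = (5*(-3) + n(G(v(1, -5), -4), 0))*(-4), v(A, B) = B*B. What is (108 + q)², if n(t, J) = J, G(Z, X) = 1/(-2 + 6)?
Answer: 1073296/81 ≈ 13251.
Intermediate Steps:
v(A, B) = B²
G(Z, X) = ¼ (G(Z, X) = 1/4 = ¼)
q = 64/9 (q = 4/9 + ((5*(-3) + 0)*(-4))/9 = 4/9 + ((-15 + 0)*(-4))/9 = 4/9 + (-15*(-4))/9 = 4/9 + (⅑)*60 = 4/9 + 20/3 = 64/9 ≈ 7.1111)
(108 + q)² = (108 + 64/9)² = (1036/9)² = 1073296/81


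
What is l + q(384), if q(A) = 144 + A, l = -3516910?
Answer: -3516382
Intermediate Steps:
l + q(384) = -3516910 + (144 + 384) = -3516910 + 528 = -3516382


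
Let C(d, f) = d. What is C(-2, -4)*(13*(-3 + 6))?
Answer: -78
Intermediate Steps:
C(-2, -4)*(13*(-3 + 6)) = -26*(-3 + 6) = -26*3 = -2*39 = -78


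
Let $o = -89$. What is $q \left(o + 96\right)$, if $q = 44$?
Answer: $308$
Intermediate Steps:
$q \left(o + 96\right) = 44 \left(-89 + 96\right) = 44 \cdot 7 = 308$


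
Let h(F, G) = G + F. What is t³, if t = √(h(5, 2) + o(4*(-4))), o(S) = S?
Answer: -27*I ≈ -27.0*I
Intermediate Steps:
h(F, G) = F + G
t = 3*I (t = √((5 + 2) + 4*(-4)) = √(7 - 16) = √(-9) = 3*I ≈ 3.0*I)
t³ = (3*I)³ = -27*I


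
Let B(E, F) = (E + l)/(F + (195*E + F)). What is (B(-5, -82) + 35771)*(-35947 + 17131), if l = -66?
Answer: -766624803840/1139 ≈ -6.7307e+8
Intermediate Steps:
B(E, F) = (-66 + E)/(2*F + 195*E) (B(E, F) = (E - 66)/(F + (195*E + F)) = (-66 + E)/(F + (F + 195*E)) = (-66 + E)/(2*F + 195*E))
(B(-5, -82) + 35771)*(-35947 + 17131) = ((-66 - 5)/(2*(-82) + 195*(-5)) + 35771)*(-35947 + 17131) = (-71/(-164 - 975) + 35771)*(-18816) = (-71/(-1139) + 35771)*(-18816) = (-1/1139*(-71) + 35771)*(-18816) = (71/1139 + 35771)*(-18816) = (40743240/1139)*(-18816) = -766624803840/1139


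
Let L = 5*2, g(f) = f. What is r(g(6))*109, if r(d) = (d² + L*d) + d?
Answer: 11118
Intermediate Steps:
L = 10
r(d) = d² + 11*d (r(d) = (d² + 10*d) + d = d² + 11*d)
r(g(6))*109 = (6*(11 + 6))*109 = (6*17)*109 = 102*109 = 11118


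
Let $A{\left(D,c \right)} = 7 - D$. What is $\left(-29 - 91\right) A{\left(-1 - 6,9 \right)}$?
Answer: $-1680$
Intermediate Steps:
$\left(-29 - 91\right) A{\left(-1 - 6,9 \right)} = \left(-29 - 91\right) \left(7 - \left(-1 - 6\right)\right) = - 120 \left(7 - \left(-1 - 6\right)\right) = - 120 \left(7 - -7\right) = - 120 \left(7 + 7\right) = \left(-120\right) 14 = -1680$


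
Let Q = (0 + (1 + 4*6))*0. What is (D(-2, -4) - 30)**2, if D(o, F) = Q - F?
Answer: 676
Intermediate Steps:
Q = 0 (Q = (0 + (1 + 24))*0 = (0 + 25)*0 = 25*0 = 0)
D(o, F) = -F (D(o, F) = 0 - F = -F)
(D(-2, -4) - 30)**2 = (-1*(-4) - 30)**2 = (4 - 30)**2 = (-26)**2 = 676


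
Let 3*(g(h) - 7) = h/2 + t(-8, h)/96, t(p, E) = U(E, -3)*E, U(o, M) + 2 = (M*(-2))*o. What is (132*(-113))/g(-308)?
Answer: -536976/69629 ≈ -7.7120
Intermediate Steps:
U(o, M) = -2 - 2*M*o (U(o, M) = -2 + (M*(-2))*o = -2 + (-2*M)*o = -2 - 2*M*o)
t(p, E) = E*(-2 + 6*E) (t(p, E) = (-2 - 2*(-3)*E)*E = (-2 + 6*E)*E = E*(-2 + 6*E))
g(h) = 7 + h/6 + h*(-1 + 3*h)/144 (g(h) = 7 + (h/2 + (2*h*(-1 + 3*h))/96)/3 = 7 + (h*(½) + (2*h*(-1 + 3*h))*(1/96))/3 = 7 + (h/2 + h*(-1 + 3*h)/48)/3 = 7 + (h/6 + h*(-1 + 3*h)/144) = 7 + h/6 + h*(-1 + 3*h)/144)
(132*(-113))/g(-308) = (132*(-113))/(7 + (1/48)*(-308)² + (23/144)*(-308)) = -14916/(7 + (1/48)*94864 - 1771/36) = -14916/(7 + 5929/3 - 1771/36) = -14916/69629/36 = -14916*36/69629 = -536976/69629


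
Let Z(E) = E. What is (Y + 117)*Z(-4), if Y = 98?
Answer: -860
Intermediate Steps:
(Y + 117)*Z(-4) = (98 + 117)*(-4) = 215*(-4) = -860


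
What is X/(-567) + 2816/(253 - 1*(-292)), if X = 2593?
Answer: 183487/309015 ≈ 0.59378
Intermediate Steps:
X/(-567) + 2816/(253 - 1*(-292)) = 2593/(-567) + 2816/(253 - 1*(-292)) = 2593*(-1/567) + 2816/(253 + 292) = -2593/567 + 2816/545 = 183487/309015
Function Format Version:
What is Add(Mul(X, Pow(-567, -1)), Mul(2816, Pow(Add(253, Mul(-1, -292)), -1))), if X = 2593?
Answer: Rational(183487, 309015) ≈ 0.59378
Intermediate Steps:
Add(Mul(X, Pow(-567, -1)), Mul(2816, Pow(Add(253, Mul(-1, -292)), -1))) = Add(Mul(2593, Pow(-567, -1)), Mul(2816, Pow(Add(253, Mul(-1, -292)), -1))) = Add(Mul(2593, Rational(-1, 567)), Mul(2816, Pow(Add(253, 292), -1))) = Add(Rational(-2593, 567), Mul(2816, Pow(545, -1))) = Add(Rational(-2593, 567), Mul(2816, Rational(1, 545))) = Add(Rational(-2593, 567), Rational(2816, 545)) = Rational(183487, 309015)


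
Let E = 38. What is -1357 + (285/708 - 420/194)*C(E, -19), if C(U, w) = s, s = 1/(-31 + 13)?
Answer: -559119647/412056 ≈ -1356.9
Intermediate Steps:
s = -1/18 (s = 1/(-18) = -1/18 ≈ -0.055556)
C(U, w) = -1/18
-1357 + (285/708 - 420/194)*C(E, -19) = -1357 + (285/708 - 420/194)*(-1/18) = -1357 + (285*(1/708) - 420*1/194)*(-1/18) = -1357 + (95/236 - 210/97)*(-1/18) = -1357 - 40345/22892*(-1/18) = -1357 + 40345/412056 = -559119647/412056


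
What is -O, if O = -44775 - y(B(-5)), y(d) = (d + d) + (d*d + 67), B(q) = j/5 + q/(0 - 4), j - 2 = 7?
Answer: 17942961/400 ≈ 44857.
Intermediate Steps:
j = 9 (j = 2 + 7 = 9)
B(q) = 9/5 - q/4 (B(q) = 9/5 + q/(0 - 4) = 9*(1/5) + q/(-4) = 9/5 + q*(-1/4) = 9/5 - q/4)
y(d) = 67 + d**2 + 2*d (y(d) = 2*d + (d**2 + 67) = 2*d + (67 + d**2) = 67 + d**2 + 2*d)
O = -17942961/400 (O = -44775 - (67 + (9/5 - 1/4*(-5))**2 + 2*(9/5 - 1/4*(-5))) = -44775 - (67 + (9/5 + 5/4)**2 + 2*(9/5 + 5/4)) = -44775 - (67 + (61/20)**2 + 2*(61/20)) = -44775 - (67 + 3721/400 + 61/10) = -44775 - 1*32961/400 = -44775 - 32961/400 = -17942961/400 ≈ -44857.)
-O = -1*(-17942961/400) = 17942961/400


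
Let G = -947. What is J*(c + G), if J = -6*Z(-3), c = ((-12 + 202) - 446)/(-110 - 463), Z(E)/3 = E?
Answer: -9762750/191 ≈ -51114.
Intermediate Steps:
Z(E) = 3*E
c = 256/573 (c = (190 - 446)/(-573) = -256*(-1/573) = 256/573 ≈ 0.44677)
J = 54 (J = -18*(-3) = -6*(-9) = 54)
J*(c + G) = 54*(256/573 - 947) = 54*(-542375/573) = -9762750/191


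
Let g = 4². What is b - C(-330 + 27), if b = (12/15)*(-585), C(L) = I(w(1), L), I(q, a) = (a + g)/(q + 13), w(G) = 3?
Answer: -7201/16 ≈ -450.06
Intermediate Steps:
g = 16
I(q, a) = (16 + a)/(13 + q) (I(q, a) = (a + 16)/(q + 13) = (16 + a)/(13 + q))
C(L) = 1 + L/16 (C(L) = (16 + L)/(13 + 3) = (16 + L)/16 = 1 + L/16)
b = -468 (b = (12*(1/15))*(-585) = (⅘)*(-585) = -468)
b - C(-330 + 27) = -468 - (1 + (-330 + 27)/16) = -468 - (1 + (1/16)*(-303)) = -468 - (1 - 303/16) = -468 - 1*(-287/16) = -468 + 287/16 = -7201/16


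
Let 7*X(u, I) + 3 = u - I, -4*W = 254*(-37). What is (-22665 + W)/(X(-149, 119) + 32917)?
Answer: -284417/460296 ≈ -0.61790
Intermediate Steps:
W = 4699/2 (W = -127*(-37)/2 = -¼*(-9398) = 4699/2 ≈ 2349.5)
X(u, I) = -3/7 - I/7 + u/7 (X(u, I) = -3/7 + (u - I)/7 = -3/7 + (-I/7 + u/7) = -3/7 - I/7 + u/7)
(-22665 + W)/(X(-149, 119) + 32917) = (-22665 + 4699/2)/((-3/7 - ⅐*119 + (⅐)*(-149)) + 32917) = -40631/(2*((-3/7 - 17 - 149/7) + 32917)) = -40631/(2*(-271/7 + 32917)) = -40631/(2*230148/7) = -40631/2*7/230148 = -284417/460296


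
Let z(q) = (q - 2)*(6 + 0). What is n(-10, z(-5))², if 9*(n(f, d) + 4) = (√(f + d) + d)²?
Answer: 2442064/81 - 187712*I*√13/27 ≈ 30149.0 - 25067.0*I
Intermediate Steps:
z(q) = -12 + 6*q (z(q) = (-2 + q)*6 = -12 + 6*q)
n(f, d) = -4 + (d + √(d + f))²/9 (n(f, d) = -4 + (√(f + d) + d)²/9 = -4 + (√(d + f) + d)²/9 = -4 + (d + √(d + f))²/9)
n(-10, z(-5))² = (-4 + ((-12 + 6*(-5)) + √((-12 + 6*(-5)) - 10))²/9)² = (-4 + ((-12 - 30) + √((-12 - 30) - 10))²/9)² = (-4 + (-42 + √(-42 - 10))²/9)² = (-4 + (-42 + √(-52))²/9)² = (-4 + (-42 + 2*I*√13)²/9)²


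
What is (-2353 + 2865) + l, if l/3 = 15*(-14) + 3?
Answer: -109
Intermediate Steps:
l = -621 (l = 3*(15*(-14) + 3) = 3*(-210 + 3) = 3*(-207) = -621)
(-2353 + 2865) + l = (-2353 + 2865) - 621 = 512 - 621 = -109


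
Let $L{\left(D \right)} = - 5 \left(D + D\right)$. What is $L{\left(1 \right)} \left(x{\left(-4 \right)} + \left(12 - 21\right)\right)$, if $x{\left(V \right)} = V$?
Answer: $130$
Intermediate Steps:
$L{\left(D \right)} = - 10 D$ ($L{\left(D \right)} = - 5 \cdot 2 D = - 10 D$)
$L{\left(1 \right)} \left(x{\left(-4 \right)} + \left(12 - 21\right)\right) = \left(-10\right) 1 \left(-4 + \left(12 - 21\right)\right) = - 10 \left(-4 + \left(12 - 21\right)\right) = - 10 \left(-4 - 9\right) = \left(-10\right) \left(-13\right) = 130$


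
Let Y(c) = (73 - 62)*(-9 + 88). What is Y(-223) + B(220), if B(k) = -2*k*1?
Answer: 429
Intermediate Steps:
Y(c) = 869 (Y(c) = 11*79 = 869)
B(k) = -2*k
Y(-223) + B(220) = 869 - 2*220 = 869 - 440 = 429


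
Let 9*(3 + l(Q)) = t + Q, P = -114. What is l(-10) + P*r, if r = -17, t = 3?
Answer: 17408/9 ≈ 1934.2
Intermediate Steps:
l(Q) = -8/3 + Q/9 (l(Q) = -3 + (3 + Q)/9 = -3 + (⅓ + Q/9) = -8/3 + Q/9)
l(-10) + P*r = (-8/3 + (⅑)*(-10)) - 114*(-17) = (-8/3 - 10/9) + 1938 = -34/9 + 1938 = 17408/9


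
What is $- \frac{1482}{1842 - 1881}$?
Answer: $38$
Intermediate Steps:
$- \frac{1482}{1842 - 1881} = - \frac{1482}{-39} = \left(-1482\right) \left(- \frac{1}{39}\right) = 38$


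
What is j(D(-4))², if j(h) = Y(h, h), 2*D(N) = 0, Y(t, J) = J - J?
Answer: 0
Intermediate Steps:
Y(t, J) = 0
D(N) = 0 (D(N) = (½)*0 = 0)
j(h) = 0
j(D(-4))² = 0² = 0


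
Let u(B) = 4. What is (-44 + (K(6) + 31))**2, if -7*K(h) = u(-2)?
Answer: 9025/49 ≈ 184.18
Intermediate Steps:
K(h) = -4/7 (K(h) = -1/7*4 = -4/7)
(-44 + (K(6) + 31))**2 = (-44 + (-4/7 + 31))**2 = (-44 + 213/7)**2 = (-95/7)**2 = 9025/49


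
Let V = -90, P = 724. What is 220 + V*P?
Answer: -64940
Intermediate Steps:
220 + V*P = 220 - 90*724 = 220 - 65160 = -64940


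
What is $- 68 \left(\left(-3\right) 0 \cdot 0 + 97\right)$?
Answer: $-6596$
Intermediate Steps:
$- 68 \left(\left(-3\right) 0 \cdot 0 + 97\right) = - 68 \left(0 \cdot 0 + 97\right) = - 68 \left(0 + 97\right) = \left(-68\right) 97 = -6596$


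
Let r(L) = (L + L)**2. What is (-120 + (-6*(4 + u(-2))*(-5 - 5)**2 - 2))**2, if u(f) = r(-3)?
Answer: 581870884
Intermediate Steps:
r(L) = 4*L**2 (r(L) = (2*L)**2 = 4*L**2)
u(f) = 36 (u(f) = 4*(-3)**2 = 4*9 = 36)
(-120 + (-6*(4 + u(-2))*(-5 - 5)**2 - 2))**2 = (-120 + (-6*(4 + 36)*(-5 - 5)**2 - 2))**2 = (-120 + (-240*(-10)**2 - 2))**2 = (-120 + (-240*100 - 2))**2 = (-120 + (-6*4000 - 2))**2 = (-120 + (-24000 - 2))**2 = (-120 - 24002)**2 = (-24122)**2 = 581870884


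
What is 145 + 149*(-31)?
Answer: -4474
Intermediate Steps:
145 + 149*(-31) = 145 - 4619 = -4474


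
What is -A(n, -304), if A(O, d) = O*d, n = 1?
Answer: 304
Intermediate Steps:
-A(n, -304) = -(-304) = -1*(-304) = 304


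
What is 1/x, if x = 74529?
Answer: 1/74529 ≈ 1.3418e-5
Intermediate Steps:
1/x = 1/74529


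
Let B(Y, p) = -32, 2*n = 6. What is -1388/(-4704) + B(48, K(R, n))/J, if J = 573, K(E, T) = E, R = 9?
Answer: 17911/74872 ≈ 0.23922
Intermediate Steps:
n = 3 (n = (½)*6 = 3)
-1388/(-4704) + B(48, K(R, n))/J = -1388/(-4704) - 32/573 = -1388*(-1/4704) - 32*1/573 = 347/1176 - 32/573 = 17911/74872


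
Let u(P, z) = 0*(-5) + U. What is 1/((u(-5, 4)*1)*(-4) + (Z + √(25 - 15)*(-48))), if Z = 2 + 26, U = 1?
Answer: -1/936 - √10/468 ≈ -0.0078254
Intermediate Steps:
u(P, z) = 1 (u(P, z) = 0*(-5) + 1 = 0 + 1 = 1)
Z = 28
1/((u(-5, 4)*1)*(-4) + (Z + √(25 - 15)*(-48))) = 1/((1*1)*(-4) + (28 + √(25 - 15)*(-48))) = 1/(1*(-4) + (28 + √10*(-48))) = 1/(-4 + (28 - 48*√10)) = 1/(24 - 48*√10)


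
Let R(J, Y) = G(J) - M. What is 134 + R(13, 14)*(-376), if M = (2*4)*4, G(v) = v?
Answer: 7278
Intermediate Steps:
M = 32 (M = 8*4 = 32)
R(J, Y) = -32 + J (R(J, Y) = J - 1*32 = J - 32 = -32 + J)
134 + R(13, 14)*(-376) = 134 + (-32 + 13)*(-376) = 134 - 19*(-376) = 134 + 7144 = 7278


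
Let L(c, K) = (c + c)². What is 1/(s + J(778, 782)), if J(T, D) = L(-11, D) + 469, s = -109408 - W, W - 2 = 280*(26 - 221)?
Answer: -1/53857 ≈ -1.8568e-5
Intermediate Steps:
W = -54598 (W = 2 + 280*(26 - 221) = 2 + 280*(-195) = 2 - 54600 = -54598)
L(c, K) = 4*c² (L(c, K) = (2*c)² = 4*c²)
s = -54810 (s = -109408 - 1*(-54598) = -109408 + 54598 = -54810)
J(T, D) = 953 (J(T, D) = 4*(-11)² + 469 = 4*121 + 469 = 484 + 469 = 953)
1/(s + J(778, 782)) = 1/(-54810 + 953) = 1/(-53857) = -1/53857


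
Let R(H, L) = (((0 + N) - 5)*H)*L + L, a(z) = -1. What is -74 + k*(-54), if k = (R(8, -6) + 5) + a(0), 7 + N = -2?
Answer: -36254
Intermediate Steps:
N = -9 (N = -7 - 2 = -9)
R(H, L) = L - 14*H*L (R(H, L) = (((0 - 9) - 5)*H)*L + L = ((-9 - 5)*H)*L + L = (-14*H)*L + L = -14*H*L + L = L - 14*H*L)
k = 670 (k = (-6*(1 - 14*8) + 5) - 1 = (-6*(1 - 112) + 5) - 1 = (-6*(-111) + 5) - 1 = (666 + 5) - 1 = 671 - 1 = 670)
-74 + k*(-54) = -74 + 670*(-54) = -74 - 36180 = -36254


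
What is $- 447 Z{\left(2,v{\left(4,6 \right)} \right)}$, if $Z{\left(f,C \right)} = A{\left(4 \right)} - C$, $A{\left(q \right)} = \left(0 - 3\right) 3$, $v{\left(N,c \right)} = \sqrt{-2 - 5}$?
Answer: $4023 + 447 i \sqrt{7} \approx 4023.0 + 1182.7 i$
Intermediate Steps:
$v{\left(N,c \right)} = i \sqrt{7}$ ($v{\left(N,c \right)} = \sqrt{-7} = i \sqrt{7}$)
$A{\left(q \right)} = -9$ ($A{\left(q \right)} = \left(-3\right) 3 = -9$)
$Z{\left(f,C \right)} = -9 - C$
$- 447 Z{\left(2,v{\left(4,6 \right)} \right)} = - 447 \left(-9 - i \sqrt{7}\right) = 4023 + 447 i \sqrt{7}$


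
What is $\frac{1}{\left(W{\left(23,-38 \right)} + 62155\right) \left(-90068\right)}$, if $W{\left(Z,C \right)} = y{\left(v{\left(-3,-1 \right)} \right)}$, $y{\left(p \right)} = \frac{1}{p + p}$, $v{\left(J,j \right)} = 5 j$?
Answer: $- \frac{5}{27990837666} \approx -1.7863 \cdot 10^{-10}$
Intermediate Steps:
$y{\left(p \right)} = \frac{1}{2 p}$
$W{\left(Z,C \right)} = - \frac{1}{10}$ ($W{\left(Z,C \right)} = \frac{1}{2 \cdot 5 \left(-1\right)} = \frac{1}{2 \left(-5\right)} = \frac{1}{2} \left(- \frac{1}{5}\right) = - \frac{1}{10}$)
$\frac{1}{\left(W{\left(23,-38 \right)} + 62155\right) \left(-90068\right)} = \frac{1}{\left(- \frac{1}{10} + 62155\right) \left(-90068\right)} = \frac{1}{\frac{621549}{10}} \left(- \frac{1}{90068}\right) = \frac{10}{621549} \left(- \frac{1}{90068}\right) = - \frac{5}{27990837666}$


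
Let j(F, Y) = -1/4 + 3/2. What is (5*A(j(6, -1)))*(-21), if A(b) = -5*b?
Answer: 2625/4 ≈ 656.25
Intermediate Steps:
j(F, Y) = 5/4 (j(F, Y) = -1*¼ + 3*(½) = -¼ + 3/2 = 5/4)
(5*A(j(6, -1)))*(-21) = (5*(-5*5/4))*(-21) = (5*(-25/4))*(-21) = -125/4*(-21) = 2625/4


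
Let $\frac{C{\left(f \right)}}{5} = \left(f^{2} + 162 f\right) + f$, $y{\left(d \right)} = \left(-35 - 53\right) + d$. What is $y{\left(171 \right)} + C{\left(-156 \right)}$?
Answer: $-5377$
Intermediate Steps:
$y{\left(d \right)} = -88 + d$
$C{\left(f \right)} = 5 f^{2} + 815 f$ ($C{\left(f \right)} = 5 \left(\left(f^{2} + 162 f\right) + f\right) = 5 \left(f^{2} + 163 f\right) = 5 f^{2} + 815 f$)
$y{\left(171 \right)} + C{\left(-156 \right)} = \left(-88 + 171\right) + 5 \left(-156\right) \left(163 - 156\right) = 83 + 5 \left(-156\right) 7 = 83 - 5460 = -5377$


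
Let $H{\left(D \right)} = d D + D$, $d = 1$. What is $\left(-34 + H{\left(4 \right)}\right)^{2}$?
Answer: $676$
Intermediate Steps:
$H{\left(D \right)} = 2 D$ ($H{\left(D \right)} = 1 D + D = D + D = 2 D$)
$\left(-34 + H{\left(4 \right)}\right)^{2} = \left(-34 + 2 \cdot 4\right)^{2} = \left(-34 + 8\right)^{2} = \left(-26\right)^{2} = 676$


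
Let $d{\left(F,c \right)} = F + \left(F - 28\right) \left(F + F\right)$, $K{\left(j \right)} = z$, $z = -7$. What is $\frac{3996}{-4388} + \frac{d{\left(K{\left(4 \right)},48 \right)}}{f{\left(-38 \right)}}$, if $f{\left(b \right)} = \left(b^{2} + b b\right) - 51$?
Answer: $- \frac{2304312}{3112189} \approx -0.74042$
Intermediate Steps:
$K{\left(j \right)} = -7$
$f{\left(b \right)} = -51 + 2 b^{2}$ ($f{\left(b \right)} = \left(b^{2} + b^{2}\right) - 51 = 2 b^{2} - 51 = -51 + 2 b^{2}$)
$d{\left(F,c \right)} = F + 2 F \left(-28 + F\right)$ ($d{\left(F,c \right)} = F + \left(-28 + F\right) 2 F = F + 2 F \left(-28 + F\right)$)
$\frac{3996}{-4388} + \frac{d{\left(K{\left(4 \right)},48 \right)}}{f{\left(-38 \right)}} = \frac{3996}{-4388} + \frac{\left(-7\right) \left(-55 + 2 \left(-7\right)\right)}{-51 + 2 \left(-38\right)^{2}} = 3996 \left(- \frac{1}{4388}\right) + \frac{\left(-7\right) \left(-55 - 14\right)}{-51 + 2 \cdot 1444} = - \frac{999}{1097} + \frac{\left(-7\right) \left(-69\right)}{-51 + 2888} = - \frac{999}{1097} + \frac{483}{2837} = - \frac{2304312}{3112189}$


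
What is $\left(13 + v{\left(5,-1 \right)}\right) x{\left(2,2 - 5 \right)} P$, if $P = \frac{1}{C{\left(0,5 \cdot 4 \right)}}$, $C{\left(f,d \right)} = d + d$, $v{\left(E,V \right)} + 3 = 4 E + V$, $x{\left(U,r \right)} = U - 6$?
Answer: $- \frac{29}{10} \approx -2.9$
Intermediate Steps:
$x{\left(U,r \right)} = -6 + U$ ($x{\left(U,r \right)} = U - 6 = -6 + U$)
$v{\left(E,V \right)} = -3 + V + 4 E$ ($v{\left(E,V \right)} = -3 + \left(4 E + V\right) = -3 + \left(V + 4 E\right) = -3 + V + 4 E$)
$C{\left(f,d \right)} = 2 d$
$P = \frac{1}{40}$ ($P = \frac{1}{2 \cdot 5 \cdot 4} = \frac{1}{2 \cdot 20} = \frac{1}{40} \approx 0.025$)
$\left(13 + v{\left(5,-1 \right)}\right) x{\left(2,2 - 5 \right)} P = \left(13 - -16\right) \left(-6 + 2\right) \frac{1}{40} = \left(13 - -16\right) \left(\left(-4\right) \frac{1}{40}\right) = \left(13 + 16\right) \left(- \frac{1}{10}\right) = 29 \left(- \frac{1}{10}\right) = - \frac{29}{10}$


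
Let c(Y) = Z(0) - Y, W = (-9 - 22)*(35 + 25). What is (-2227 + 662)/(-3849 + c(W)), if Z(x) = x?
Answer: 1565/1989 ≈ 0.78683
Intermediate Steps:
W = -1860 (W = -31*60 = -1860)
c(Y) = -Y (c(Y) = 0 - Y = -Y)
(-2227 + 662)/(-3849 + c(W)) = (-2227 + 662)/(-3849 - 1*(-1860)) = -1565/(-3849 + 1860) = -1565/(-1989) = -1565*(-1/1989) = 1565/1989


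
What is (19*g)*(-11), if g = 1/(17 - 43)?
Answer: 209/26 ≈ 8.0385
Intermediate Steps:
g = -1/26 (g = 1/(-26) = -1/26 ≈ -0.038462)
(19*g)*(-11) = (19*(-1/26))*(-11) = -19/26*(-11) = 209/26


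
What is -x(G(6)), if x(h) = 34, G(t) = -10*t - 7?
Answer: -34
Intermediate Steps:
G(t) = -7 - 10*t
-x(G(6)) = -1*34 = -34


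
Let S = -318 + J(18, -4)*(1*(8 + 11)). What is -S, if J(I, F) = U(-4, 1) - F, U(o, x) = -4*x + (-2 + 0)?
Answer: 356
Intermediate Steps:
U(o, x) = -2 - 4*x (U(o, x) = -4*x - 2 = -2 - 4*x)
J(I, F) = -6 - F (J(I, F) = (-2 - 4*1) - F = (-2 - 4) - F = -6 - F)
S = -356 (S = -318 + (-6 - 1*(-4))*(1*(8 + 11)) = -318 + (-6 + 4)*(1*19) = -318 - 2*19 = -318 - 38 = -356)
-S = -1*(-356) = 356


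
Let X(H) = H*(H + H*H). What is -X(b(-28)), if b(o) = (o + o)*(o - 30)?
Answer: -34275338496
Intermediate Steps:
b(o) = 2*o*(-30 + o) (b(o) = (2*o)*(-30 + o) = 2*o*(-30 + o))
X(H) = H*(H + H²)
-X(b(-28)) = -(2*(-28)*(-30 - 28))²*(1 + 2*(-28)*(-30 - 28)) = -(2*(-28)*(-58))²*(1 + 2*(-28)*(-58)) = -3248²*(1 + 3248) = -10549504*3249 = -1*34275338496 = -34275338496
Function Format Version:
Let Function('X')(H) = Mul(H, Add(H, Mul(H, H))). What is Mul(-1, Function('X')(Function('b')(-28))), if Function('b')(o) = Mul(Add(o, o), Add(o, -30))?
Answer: -34275338496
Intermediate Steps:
Function('b')(o) = Mul(2, o, Add(-30, o)) (Function('b')(o) = Mul(Mul(2, o), Add(-30, o)) = Mul(2, o, Add(-30, o)))
Function('X')(H) = Mul(H, Add(H, Pow(H, 2)))
Mul(-1, Function('X')(Function('b')(-28))) = Mul(-1, Mul(Pow(Mul(2, -28, Add(-30, -28)), 2), Add(1, Mul(2, -28, Add(-30, -28))))) = Mul(-1, Mul(Pow(Mul(2, -28, -58), 2), Add(1, Mul(2, -28, -58)))) = Mul(-1, Mul(Pow(3248, 2), Add(1, 3248))) = Mul(-1, Mul(10549504, 3249)) = Mul(-1, 34275338496) = -34275338496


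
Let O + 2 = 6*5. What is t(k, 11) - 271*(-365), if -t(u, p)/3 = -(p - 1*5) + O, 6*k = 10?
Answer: 98849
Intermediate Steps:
k = 5/3 (k = (⅙)*10 = 5/3 ≈ 1.6667)
O = 28 (O = -2 + 6*5 = -2 + 30 = 28)
t(u, p) = -99 + 3*p (t(u, p) = -3*(-(p - 1*5) + 28) = -3*(-(p - 5) + 28) = -3*(-(-5 + p) + 28) = -3*((5 - p) + 28) = -3*(33 - p) = -99 + 3*p)
t(k, 11) - 271*(-365) = (-99 + 3*11) - 271*(-365) = (-99 + 33) + 98915 = -66 + 98915 = 98849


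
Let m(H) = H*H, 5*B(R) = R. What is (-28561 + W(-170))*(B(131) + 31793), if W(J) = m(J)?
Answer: 53933544/5 ≈ 1.0787e+7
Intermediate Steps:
B(R) = R/5
m(H) = H**2
W(J) = J**2
(-28561 + W(-170))*(B(131) + 31793) = (-28561 + (-170)**2)*((1/5)*131 + 31793) = (-28561 + 28900)*(131/5 + 31793) = 339*(159096/5) = 53933544/5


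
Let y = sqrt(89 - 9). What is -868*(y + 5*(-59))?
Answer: 256060 - 3472*sqrt(5) ≈ 2.4830e+5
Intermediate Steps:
y = 4*sqrt(5) (y = sqrt(80) = 4*sqrt(5) ≈ 8.9443)
-868*(y + 5*(-59)) = -868*(4*sqrt(5) + 5*(-59)) = -868*(4*sqrt(5) - 295) = -868*(-295 + 4*sqrt(5)) = 256060 - 3472*sqrt(5)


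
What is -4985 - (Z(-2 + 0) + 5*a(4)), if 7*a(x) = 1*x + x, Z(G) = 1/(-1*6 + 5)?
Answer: -34928/7 ≈ -4989.7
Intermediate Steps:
Z(G) = -1 (Z(G) = 1/(-6 + 5) = 1/(-1) = -1)
a(x) = 2*x/7 (a(x) = (1*x + x)/7 = (x + x)/7 = (2*x)/7 = 2*x/7)
-4985 - (Z(-2 + 0) + 5*a(4)) = -4985 - (-1 + 5*((2/7)*4)) = -4985 - (-1 + 5*(8/7)) = -4985 - (-1 + 40/7) = -4985 - 1*33/7 = -4985 - 33/7 = -34928/7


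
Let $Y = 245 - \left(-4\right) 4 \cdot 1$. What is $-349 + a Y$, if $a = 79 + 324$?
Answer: $104834$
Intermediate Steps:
$a = 403$
$Y = 261$ ($Y = 245 - \left(-16\right) 1 = 245 - -16 = 245 + 16 = 261$)
$-349 + a Y = -349 + 403 \cdot 261 = -349 + 105183 = 104834$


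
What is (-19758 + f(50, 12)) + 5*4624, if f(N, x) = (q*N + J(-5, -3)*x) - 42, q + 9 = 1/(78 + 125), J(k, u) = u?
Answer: 575352/203 ≈ 2834.2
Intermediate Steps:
q = -1826/203 (q = -9 + 1/(78 + 125) = -9 + 1/203 = -1826/203 ≈ -8.9951)
f(N, x) = -42 - 3*x - 1826*N/203 (f(N, x) = (-1826*N/203 - 3*x) - 42 = (-3*x - 1826*N/203) - 42 = -42 - 3*x - 1826*N/203)
(-19758 + f(50, 12)) + 5*4624 = (-19758 + (-42 - 3*12 - 1826/203*50)) + 5*4624 = (-19758 + (-42 - 36 - 91300/203)) + 23120 = (-19758 - 107134/203) + 23120 = -4118008/203 + 23120 = 575352/203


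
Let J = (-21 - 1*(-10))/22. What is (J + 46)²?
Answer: 8281/4 ≈ 2070.3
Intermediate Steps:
J = -½ (J = (-21 + 10)*(1/22) = -11*1/22 = -½ ≈ -0.50000)
(J + 46)² = (-½ + 46)² = (91/2)² = 8281/4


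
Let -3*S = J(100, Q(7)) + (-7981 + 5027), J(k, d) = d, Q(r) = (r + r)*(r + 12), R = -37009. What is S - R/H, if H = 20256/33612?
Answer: 105174657/1688 ≈ 62307.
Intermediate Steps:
Q(r) = 2*r*(12 + r) (Q(r) = (2*r)*(12 + r) = 2*r*(12 + r))
H = 1688/2801 (H = 20256*(1/33612) = 1688/2801 ≈ 0.60264)
S = 896 (S = -(2*7*(12 + 7) + (-7981 + 5027))/3 = -(2*7*19 - 2954)/3 = -(266 - 2954)/3 = -⅓*(-2688) = 896)
S - R/H = 896 - (-37009)/1688/2801 = 896 - (-37009)*2801/1688 = 896 - 1*(-103662209/1688) = 896 + 103662209/1688 = 105174657/1688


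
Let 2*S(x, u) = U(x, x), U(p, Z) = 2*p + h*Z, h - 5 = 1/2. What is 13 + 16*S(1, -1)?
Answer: 73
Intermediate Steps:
h = 11/2 (h = 5 + 1/2 = 5 + ½ = 11/2 ≈ 5.5000)
U(p, Z) = 2*p + 11*Z/2
S(x, u) = 15*x/4 (S(x, u) = (2*x + 11*x/2)/2 = (15*x/2)/2 = 15*x/4)
13 + 16*S(1, -1) = 13 + 16*((15/4)*1) = 13 + 16*(15/4) = 13 + 60 = 73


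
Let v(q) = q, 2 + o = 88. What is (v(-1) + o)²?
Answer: 7225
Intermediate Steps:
o = 86 (o = -2 + 88 = 86)
(v(-1) + o)² = (-1 + 86)² = 85² = 7225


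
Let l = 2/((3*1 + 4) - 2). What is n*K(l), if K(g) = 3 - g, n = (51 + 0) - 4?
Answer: 611/5 ≈ 122.20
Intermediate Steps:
n = 47 (n = 51 - 4 = 47)
l = 2/5 (l = 2/((3 + 4) - 2) = 2/(7 - 2) = 2/5 ≈ 0.40000)
n*K(l) = 47*(3 - 1*2/5) = 47*(3 - 2/5) = 47*(13/5) = 611/5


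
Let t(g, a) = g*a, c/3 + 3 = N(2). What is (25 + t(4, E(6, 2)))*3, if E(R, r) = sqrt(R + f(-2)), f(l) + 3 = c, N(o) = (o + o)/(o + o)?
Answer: 75 + 12*I*sqrt(3) ≈ 75.0 + 20.785*I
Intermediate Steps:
N(o) = 1 (N(o) = (2*o)/((2*o)) = (2*o)*(1/(2*o)) = 1)
c = -6 (c = -9 + 3*1 = -9 + 3 = -6)
f(l) = -9 (f(l) = -3 - 6 = -9)
E(R, r) = sqrt(-9 + R) (E(R, r) = sqrt(R - 9) = sqrt(-9 + R))
t(g, a) = a*g
(25 + t(4, E(6, 2)))*3 = (25 + sqrt(-9 + 6)*4)*3 = (25 + sqrt(-3)*4)*3 = (25 + (I*sqrt(3))*4)*3 = (25 + 4*I*sqrt(3))*3 = 75 + 12*I*sqrt(3)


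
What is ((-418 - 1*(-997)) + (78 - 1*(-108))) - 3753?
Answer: -2988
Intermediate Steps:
((-418 - 1*(-997)) + (78 - 1*(-108))) - 3753 = ((-418 + 997) + (78 + 108)) - 3753 = (579 + 186) - 3753 = 765 - 3753 = -2988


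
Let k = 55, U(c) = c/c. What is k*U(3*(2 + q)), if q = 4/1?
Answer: 55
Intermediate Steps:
q = 4 (q = 4*1 = 4)
U(c) = 1
k*U(3*(2 + q)) = 55*1 = 55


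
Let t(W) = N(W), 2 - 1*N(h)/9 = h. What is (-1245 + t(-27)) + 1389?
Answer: 405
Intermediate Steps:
N(h) = 18 - 9*h
t(W) = 18 - 9*W
(-1245 + t(-27)) + 1389 = (-1245 + (18 - 9*(-27))) + 1389 = (-1245 + (18 + 243)) + 1389 = (-1245 + 261) + 1389 = -984 + 1389 = 405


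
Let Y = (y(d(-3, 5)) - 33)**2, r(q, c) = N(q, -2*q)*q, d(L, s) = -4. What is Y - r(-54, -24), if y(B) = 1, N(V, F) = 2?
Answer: 1132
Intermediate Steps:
r(q, c) = 2*q
Y = 1024 (Y = (1 - 33)**2 = (-32)**2 = 1024)
Y - r(-54, -24) = 1024 - 2*(-54) = 1024 - 1*(-108) = 1024 + 108 = 1132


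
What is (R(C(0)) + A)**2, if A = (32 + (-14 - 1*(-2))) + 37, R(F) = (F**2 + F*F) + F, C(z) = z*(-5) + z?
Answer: 3249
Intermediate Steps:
C(z) = -4*z (C(z) = -5*z + z = -4*z)
R(F) = F + 2*F**2 (R(F) = (F**2 + F**2) + F = 2*F**2 + F = F + 2*F**2)
A = 57 (A = (32 + (-14 + 2)) + 37 = (32 - 12) + 37 = 20 + 37 = 57)
(R(C(0)) + A)**2 = ((-4*0)*(1 + 2*(-4*0)) + 57)**2 = (0*(1 + 2*0) + 57)**2 = (0*(1 + 0) + 57)**2 = (0*1 + 57)**2 = (0 + 57)**2 = 57**2 = 3249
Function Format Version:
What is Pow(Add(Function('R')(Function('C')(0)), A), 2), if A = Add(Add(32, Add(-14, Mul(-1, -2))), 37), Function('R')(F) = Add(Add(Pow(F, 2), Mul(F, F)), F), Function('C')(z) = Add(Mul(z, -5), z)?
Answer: 3249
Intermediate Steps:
Function('C')(z) = Mul(-4, z) (Function('C')(z) = Add(Mul(-5, z), z) = Mul(-4, z))
Function('R')(F) = Add(F, Mul(2, Pow(F, 2))) (Function('R')(F) = Add(Add(Pow(F, 2), Pow(F, 2)), F) = Add(Mul(2, Pow(F, 2)), F) = Add(F, Mul(2, Pow(F, 2))))
A = 57 (A = Add(Add(32, Add(-14, 2)), 37) = Add(Add(32, -12), 37) = Add(20, 37) = 57)
Pow(Add(Function('R')(Function('C')(0)), A), 2) = Pow(Add(Mul(Mul(-4, 0), Add(1, Mul(2, Mul(-4, 0)))), 57), 2) = Pow(Add(Mul(0, Add(1, Mul(2, 0))), 57), 2) = Pow(Add(Mul(0, Add(1, 0)), 57), 2) = Pow(Add(Mul(0, 1), 57), 2) = Pow(Add(0, 57), 2) = Pow(57, 2) = 3249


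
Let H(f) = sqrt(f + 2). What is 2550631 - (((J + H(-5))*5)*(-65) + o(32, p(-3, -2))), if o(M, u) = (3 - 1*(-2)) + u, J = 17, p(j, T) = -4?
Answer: 2556155 + 325*I*sqrt(3) ≈ 2.5562e+6 + 562.92*I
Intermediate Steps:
o(M, u) = 5 + u (o(M, u) = (3 + 2) + u = 5 + u)
H(f) = sqrt(2 + f)
2550631 - (((J + H(-5))*5)*(-65) + o(32, p(-3, -2))) = 2550631 - (((17 + sqrt(2 - 5))*5)*(-65) + (5 - 4)) = 2550631 - (((17 + sqrt(-3))*5)*(-65) + 1) = 2550631 - (((17 + I*sqrt(3))*5)*(-65) + 1) = 2550631 - ((85 + 5*I*sqrt(3))*(-65) + 1) = 2550631 - ((-5525 - 325*I*sqrt(3)) + 1) = 2550631 - (-5524 - 325*I*sqrt(3)) = 2550631 + (5524 + 325*I*sqrt(3)) = 2556155 + 325*I*sqrt(3)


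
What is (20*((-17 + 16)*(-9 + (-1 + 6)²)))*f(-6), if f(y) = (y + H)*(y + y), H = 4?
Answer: -7680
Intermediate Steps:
f(y) = 2*y*(4 + y) (f(y) = (y + 4)*(y + y) = (4 + y)*(2*y) = 2*y*(4 + y))
(20*((-17 + 16)*(-9 + (-1 + 6)²)))*f(-6) = (20*((-17 + 16)*(-9 + (-1 + 6)²)))*(2*(-6)*(4 - 6)) = (20*(-(-9 + 5²)))*(2*(-6)*(-2)) = (20*(-(-9 + 25)))*24 = (20*(-1*16))*24 = (20*(-16))*24 = -320*24 = -7680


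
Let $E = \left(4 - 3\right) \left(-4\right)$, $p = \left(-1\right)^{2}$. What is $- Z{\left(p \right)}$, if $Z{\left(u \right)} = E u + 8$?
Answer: $-4$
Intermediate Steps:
$p = 1$
$E = -4$ ($E = 1 \left(-4\right) = -4$)
$Z{\left(u \right)} = 8 - 4 u$ ($Z{\left(u \right)} = - 4 u + 8 = 8 - 4 u$)
$- Z{\left(p \right)} = - (8 - 4) = \left(-1\right) 4 = -4$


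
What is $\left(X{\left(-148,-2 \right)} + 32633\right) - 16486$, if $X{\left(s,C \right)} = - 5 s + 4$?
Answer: $16891$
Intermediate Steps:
$X{\left(s,C \right)} = 4 - 5 s$
$\left(X{\left(-148,-2 \right)} + 32633\right) - 16486 = \left(\left(4 - -740\right) + 32633\right) - 16486 = \left(\left(4 + 740\right) + 32633\right) - 16486 = \left(744 + 32633\right) - 16486 = 33377 - 16486 = 16891$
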